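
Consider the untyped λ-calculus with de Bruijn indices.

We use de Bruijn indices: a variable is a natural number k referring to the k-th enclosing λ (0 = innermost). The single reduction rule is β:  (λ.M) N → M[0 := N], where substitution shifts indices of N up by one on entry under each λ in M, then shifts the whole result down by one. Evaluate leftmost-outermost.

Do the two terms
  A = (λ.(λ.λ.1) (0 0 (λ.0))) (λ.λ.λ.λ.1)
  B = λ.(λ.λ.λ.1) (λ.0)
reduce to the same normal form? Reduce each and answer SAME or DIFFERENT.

Answer: SAME — A ⇓ λ.λ.λ.1, B ⇓ λ.λ.λ.1

Derivation:
Term A:
  start: (λ.(λ.λ.1) (0 0 (λ.0))) (λ.λ.λ.λ.1)
  [1] (λ.λ.1) ((λ.λ.λ.λ.1) (λ.λ.λ.λ.1) (λ.0))
  [2] λ.(λ.λ.λ.λ.1) (λ.λ.λ.λ.1) (λ.0)
  [3] λ.(λ.λ.λ.1) (λ.0)
  [4] λ.λ.λ.1

Term B:
  start: λ.(λ.λ.λ.1) (λ.0)
  [1] λ.λ.λ.1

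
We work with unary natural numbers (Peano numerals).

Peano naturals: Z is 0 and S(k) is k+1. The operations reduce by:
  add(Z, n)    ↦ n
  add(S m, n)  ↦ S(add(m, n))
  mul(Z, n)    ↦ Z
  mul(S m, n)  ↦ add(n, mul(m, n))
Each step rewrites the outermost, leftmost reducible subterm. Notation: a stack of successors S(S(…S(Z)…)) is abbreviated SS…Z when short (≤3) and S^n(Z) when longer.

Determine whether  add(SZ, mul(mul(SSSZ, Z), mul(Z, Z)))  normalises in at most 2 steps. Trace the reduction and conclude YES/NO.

  start: add(SZ, mul(mul(SSSZ, Z), mul(Z, Z)))
  →1  S(add(Z, mul(mul(SSSZ, Z), mul(Z, Z))))
  →2  S(mul(mul(SSSZ, Z), mul(Z, Z)))

Answer: NO — after 2 steps the term is S(mul(mul(SSSZ, Z), mul(Z, Z))), not yet normal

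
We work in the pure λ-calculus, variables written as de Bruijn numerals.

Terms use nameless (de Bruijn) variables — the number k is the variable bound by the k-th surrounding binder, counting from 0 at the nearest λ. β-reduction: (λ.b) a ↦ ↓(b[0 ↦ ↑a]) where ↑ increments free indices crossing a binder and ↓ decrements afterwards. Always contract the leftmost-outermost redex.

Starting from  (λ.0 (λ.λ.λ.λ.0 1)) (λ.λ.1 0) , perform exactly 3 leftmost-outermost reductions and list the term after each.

Answer: after 3 steps: λ.λ.λ.λ.0 1

Reduction:
  start: (λ.0 (λ.λ.λ.λ.0 1)) (λ.λ.1 0)
  →1  (λ.λ.1 0) (λ.λ.λ.λ.0 1)
  →2  λ.(λ.λ.λ.λ.0 1) 0
  →3  λ.λ.λ.λ.0 1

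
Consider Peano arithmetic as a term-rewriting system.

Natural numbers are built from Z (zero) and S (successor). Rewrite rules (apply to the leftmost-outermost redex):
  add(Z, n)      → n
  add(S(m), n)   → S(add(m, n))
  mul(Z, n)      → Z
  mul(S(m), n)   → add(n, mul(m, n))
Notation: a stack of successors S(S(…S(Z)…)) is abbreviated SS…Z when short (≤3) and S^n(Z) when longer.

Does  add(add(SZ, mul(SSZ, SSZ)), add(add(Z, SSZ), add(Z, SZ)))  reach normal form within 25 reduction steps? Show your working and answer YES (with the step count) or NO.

  start: add(add(SZ, mul(SSZ, SSZ)), add(add(Z, SSZ), add(Z, SZ)))
  [1] add(S(add(Z, mul(SSZ, SSZ))), add(add(Z, SSZ), add(Z, SZ)))
  [2] S(add(add(Z, mul(SSZ, SSZ)), add(add(Z, SSZ), add(Z, SZ))))
  [3] S(add(mul(SSZ, SSZ), add(add(Z, SSZ), add(Z, SZ))))
  [4] S(add(add(SSZ, mul(SZ, SSZ)), add(add(Z, SSZ), add(Z, SZ))))
  [5] S(add(S(add(SZ, mul(SZ, SSZ))), add(add(Z, SSZ), add(Z, SZ))))
  [6] S(S(add(add(SZ, mul(SZ, SSZ)), add(add(Z, SSZ), add(Z, SZ)))))
  [7] S(S(add(S(add(Z, mul(SZ, SSZ))), add(add(Z, SSZ), add(Z, SZ)))))
  [8] S(S(S(add(add(Z, mul(SZ, SSZ)), add(add(Z, SSZ), add(Z, SZ))))))
  [9] S(S(S(add(mul(SZ, SSZ), add(add(Z, SSZ), add(Z, SZ))))))
  [10] S(S(S(add(add(SSZ, mul(Z, SSZ)), add(add(Z, SSZ), add(Z, SZ))))))
  [11] S(S(S(add(S(add(SZ, mul(Z, SSZ))), add(add(Z, SSZ), add(Z, SZ))))))
  [12] S(S(S(S(add(add(SZ, mul(Z, SSZ)), add(add(Z, SSZ), add(Z, SZ)))))))
  [13] S(S(S(S(add(S(add(Z, mul(Z, SSZ))), add(add(Z, SSZ), add(Z, SZ)))))))
  [14] S(S(S(S(S(add(add(Z, mul(Z, SSZ)), add(add(Z, SSZ), add(Z, SZ))))))))
  [15] S(S(S(S(S(add(mul(Z, SSZ), add(add(Z, SSZ), add(Z, SZ))))))))
  [16] S(S(S(S(S(add(Z, add(add(Z, SSZ), add(Z, SZ))))))))
  [17] S(S(S(S(S(add(add(Z, SSZ), add(Z, SZ)))))))
  [18] S(S(S(S(S(add(SSZ, add(Z, SZ)))))))
  [19] S(S(S(S(S(S(add(SZ, add(Z, SZ))))))))
  [20] S(S(S(S(S(S(S(add(Z, add(Z, SZ)))))))))
  [21] S(S(S(S(S(S(S(add(Z, SZ))))))))
  [22] S^8(Z)

Answer: YES — reaches normal form S^8(Z) in 22 ≤ 25 steps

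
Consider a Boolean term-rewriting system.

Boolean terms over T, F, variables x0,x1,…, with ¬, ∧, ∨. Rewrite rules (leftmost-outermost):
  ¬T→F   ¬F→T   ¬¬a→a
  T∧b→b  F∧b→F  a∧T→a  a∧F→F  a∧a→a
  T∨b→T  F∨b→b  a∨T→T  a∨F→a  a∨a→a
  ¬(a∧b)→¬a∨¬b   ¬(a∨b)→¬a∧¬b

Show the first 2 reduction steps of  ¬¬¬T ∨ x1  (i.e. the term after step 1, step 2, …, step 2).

  start: ¬¬¬T ∨ x1
  →1  ¬T ∨ x1
  →2  F ∨ x1

Answer: after 2 steps: F ∨ x1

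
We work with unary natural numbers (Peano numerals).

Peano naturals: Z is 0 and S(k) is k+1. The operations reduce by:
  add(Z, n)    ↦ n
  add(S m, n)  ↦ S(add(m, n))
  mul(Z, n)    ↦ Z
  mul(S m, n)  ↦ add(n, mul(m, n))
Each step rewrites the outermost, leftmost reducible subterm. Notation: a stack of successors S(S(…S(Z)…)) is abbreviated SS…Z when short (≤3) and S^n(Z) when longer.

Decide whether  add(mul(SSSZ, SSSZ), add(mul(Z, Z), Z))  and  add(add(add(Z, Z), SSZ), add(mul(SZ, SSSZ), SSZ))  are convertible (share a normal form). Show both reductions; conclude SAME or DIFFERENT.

Term A:
  start: add(mul(SSSZ, SSSZ), add(mul(Z, Z), Z))
  →1  add(add(SSSZ, mul(SSZ, SSSZ)), add(mul(Z, Z), Z))
  →2  add(S(add(SSZ, mul(SSZ, SSSZ))), add(mul(Z, Z), Z))
  →3  S(add(add(SSZ, mul(SSZ, SSSZ)), add(mul(Z, Z), Z)))
  →4  S(add(S(add(SZ, mul(SSZ, SSSZ))), add(mul(Z, Z), Z)))
  →5  S(S(add(add(SZ, mul(SSZ, SSSZ)), add(mul(Z, Z), Z))))
  →6  S(S(add(S(add(Z, mul(SSZ, SSSZ))), add(mul(Z, Z), Z))))
  →7  S(S(S(add(add(Z, mul(SSZ, SSSZ)), add(mul(Z, Z), Z)))))
  →8  S(S(S(add(mul(SSZ, SSSZ), add(mul(Z, Z), Z)))))
  →9  S(S(S(add(add(SSSZ, mul(SZ, SSSZ)), add(mul(Z, Z), Z)))))
  →10  S(S(S(add(S(add(SSZ, mul(SZ, SSSZ))), add(mul(Z, Z), Z)))))
  →11  S(S(S(S(add(add(SSZ, mul(SZ, SSSZ)), add(mul(Z, Z), Z))))))
  →12  S(S(S(S(add(S(add(SZ, mul(SZ, SSSZ))), add(mul(Z, Z), Z))))))
  →13  S(S(S(S(S(add(add(SZ, mul(SZ, SSSZ)), add(mul(Z, Z), Z)))))))
  →14  S(S(S(S(S(add(S(add(Z, mul(SZ, SSSZ))), add(mul(Z, Z), Z)))))))
  →15  S(S(S(S(S(S(add(add(Z, mul(SZ, SSSZ)), add(mul(Z, Z), Z))))))))
  →16  S(S(S(S(S(S(add(mul(SZ, SSSZ), add(mul(Z, Z), Z))))))))
  →17  S(S(S(S(S(S(add(add(SSSZ, mul(Z, SSSZ)), add(mul(Z, Z), Z))))))))
  →18  S(S(S(S(S(S(add(S(add(SSZ, mul(Z, SSSZ))), add(mul(Z, Z), Z))))))))
  →19  S(S(S(S(S(S(S(add(add(SSZ, mul(Z, SSSZ)), add(mul(Z, Z), Z)))))))))
  →20  S(S(S(S(S(S(S(add(S(add(SZ, mul(Z, SSSZ))), add(mul(Z, Z), Z)))))))))
  →21  S(S(S(S(S(S(S(S(add(add(SZ, mul(Z, SSSZ)), add(mul(Z, Z), Z))))))))))
  →22  S(S(S(S(S(S(S(S(add(S(add(Z, mul(Z, SSSZ))), add(mul(Z, Z), Z))))))))))
  →23  S(S(S(S(S(S(S(S(S(add(add(Z, mul(Z, SSSZ)), add(mul(Z, Z), Z)))))))))))
  →24  S(S(S(S(S(S(S(S(S(add(mul(Z, SSSZ), add(mul(Z, Z), Z)))))))))))
  →25  S(S(S(S(S(S(S(S(S(add(Z, add(mul(Z, Z), Z)))))))))))
  →26  S(S(S(S(S(S(S(S(S(add(mul(Z, Z), Z))))))))))
  →27  S(S(S(S(S(S(S(S(S(add(Z, Z))))))))))
  →28  S^9(Z)

Term B:
  start: add(add(add(Z, Z), SSZ), add(mul(SZ, SSSZ), SSZ))
  →1  add(add(Z, SSZ), add(mul(SZ, SSSZ), SSZ))
  →2  add(SSZ, add(mul(SZ, SSSZ), SSZ))
  →3  S(add(SZ, add(mul(SZ, SSSZ), SSZ)))
  →4  S(S(add(Z, add(mul(SZ, SSSZ), SSZ))))
  →5  S(S(add(mul(SZ, SSSZ), SSZ)))
  →6  S(S(add(add(SSSZ, mul(Z, SSSZ)), SSZ)))
  →7  S(S(add(S(add(SSZ, mul(Z, SSSZ))), SSZ)))
  →8  S(S(S(add(add(SSZ, mul(Z, SSSZ)), SSZ))))
  →9  S(S(S(add(S(add(SZ, mul(Z, SSSZ))), SSZ))))
  →10  S(S(S(S(add(add(SZ, mul(Z, SSSZ)), SSZ)))))
  →11  S(S(S(S(add(S(add(Z, mul(Z, SSSZ))), SSZ)))))
  →12  S(S(S(S(S(add(add(Z, mul(Z, SSSZ)), SSZ))))))
  →13  S(S(S(S(S(add(mul(Z, SSSZ), SSZ))))))
  →14  S(S(S(S(S(add(Z, SSZ))))))
  →15  S^7(Z)

Answer: DIFFERENT — A ⇓ S^9(Z), B ⇓ S^7(Z)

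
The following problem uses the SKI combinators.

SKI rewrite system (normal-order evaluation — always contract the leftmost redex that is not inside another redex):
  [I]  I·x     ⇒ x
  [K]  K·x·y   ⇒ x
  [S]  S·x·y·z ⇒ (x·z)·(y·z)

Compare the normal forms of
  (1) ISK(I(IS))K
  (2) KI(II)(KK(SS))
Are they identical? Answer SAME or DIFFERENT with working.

Term A:
  start: ISK(I(IS))K
  step 1: SK(I(IS))K
  step 2: KK(I(IS)K)
  step 3: K

Term B:
  start: KI(II)(KK(SS))
  step 1: I(KK(SS))
  step 2: KK(SS)
  step 3: K

Answer: SAME — A ⇓ K, B ⇓ K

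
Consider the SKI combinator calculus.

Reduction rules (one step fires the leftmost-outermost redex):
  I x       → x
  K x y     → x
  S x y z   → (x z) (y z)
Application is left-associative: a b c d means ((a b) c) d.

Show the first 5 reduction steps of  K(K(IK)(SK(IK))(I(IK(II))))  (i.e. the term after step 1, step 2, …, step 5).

Answer: after 5 steps: K(K(KI))

Derivation:
  start: K(K(IK)(SK(IK))(I(IK(II))))
  →1  K(IK(I(IK(II))))
  →2  K(K(I(IK(II))))
  →3  K(K(IK(II)))
  →4  K(K(K(II)))
  →5  K(K(KI))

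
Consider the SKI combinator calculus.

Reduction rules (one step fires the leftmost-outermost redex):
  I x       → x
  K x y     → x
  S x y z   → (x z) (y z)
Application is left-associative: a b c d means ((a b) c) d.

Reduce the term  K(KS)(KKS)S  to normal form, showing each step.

  start: K(KS)(KKS)S
  [1] KSS
  [2] S

Answer: normal form = S  (in 2 steps)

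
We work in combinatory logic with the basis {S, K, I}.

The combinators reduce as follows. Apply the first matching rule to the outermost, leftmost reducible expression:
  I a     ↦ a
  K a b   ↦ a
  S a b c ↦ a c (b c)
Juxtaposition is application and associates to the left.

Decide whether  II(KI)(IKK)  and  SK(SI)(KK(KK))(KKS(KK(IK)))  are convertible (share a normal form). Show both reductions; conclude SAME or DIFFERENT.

Term A:
  start: II(KI)(IKK)
  →1  I(KI)(IKK)
  →2  KI(IKK)
  →3  I

Term B:
  start: SK(SI)(KK(KK))(KKS(KK(IK)))
  →1  K(KK(KK))(SI(KK(KK)))(KKS(KK(IK)))
  →2  KK(KK)(KKS(KK(IK)))
  →3  K(KKS(KK(IK)))
  →4  K(K(KK(IK)))
  →5  K(KK)

Answer: DIFFERENT — A ⇓ I, B ⇓ K(KK)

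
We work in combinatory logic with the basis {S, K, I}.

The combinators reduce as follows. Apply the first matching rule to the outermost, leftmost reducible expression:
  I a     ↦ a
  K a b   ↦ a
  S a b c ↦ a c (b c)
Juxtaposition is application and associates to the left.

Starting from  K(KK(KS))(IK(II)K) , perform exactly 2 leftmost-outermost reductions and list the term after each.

  start: K(KK(KS))(IK(II)K)
  →1  KK(KS)
  →2  K

Answer: after 2 steps: K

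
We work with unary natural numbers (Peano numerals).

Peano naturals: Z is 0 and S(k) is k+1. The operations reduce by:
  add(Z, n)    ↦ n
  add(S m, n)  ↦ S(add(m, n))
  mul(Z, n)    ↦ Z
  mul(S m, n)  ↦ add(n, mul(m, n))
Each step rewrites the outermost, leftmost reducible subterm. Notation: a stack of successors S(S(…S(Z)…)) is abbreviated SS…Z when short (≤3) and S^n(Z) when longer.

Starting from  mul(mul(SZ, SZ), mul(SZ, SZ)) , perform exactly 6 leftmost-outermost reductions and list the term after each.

Answer: after 6 steps: S(add(add(Z, mul(Z, SZ)), mul(add(Z, mul(Z, SZ)), mul(SZ, SZ))))

Derivation:
  start: mul(mul(SZ, SZ), mul(SZ, SZ))
  →1  mul(add(SZ, mul(Z, SZ)), mul(SZ, SZ))
  →2  mul(S(add(Z, mul(Z, SZ))), mul(SZ, SZ))
  →3  add(mul(SZ, SZ), mul(add(Z, mul(Z, SZ)), mul(SZ, SZ)))
  →4  add(add(SZ, mul(Z, SZ)), mul(add(Z, mul(Z, SZ)), mul(SZ, SZ)))
  →5  add(S(add(Z, mul(Z, SZ))), mul(add(Z, mul(Z, SZ)), mul(SZ, SZ)))
  →6  S(add(add(Z, mul(Z, SZ)), mul(add(Z, mul(Z, SZ)), mul(SZ, SZ))))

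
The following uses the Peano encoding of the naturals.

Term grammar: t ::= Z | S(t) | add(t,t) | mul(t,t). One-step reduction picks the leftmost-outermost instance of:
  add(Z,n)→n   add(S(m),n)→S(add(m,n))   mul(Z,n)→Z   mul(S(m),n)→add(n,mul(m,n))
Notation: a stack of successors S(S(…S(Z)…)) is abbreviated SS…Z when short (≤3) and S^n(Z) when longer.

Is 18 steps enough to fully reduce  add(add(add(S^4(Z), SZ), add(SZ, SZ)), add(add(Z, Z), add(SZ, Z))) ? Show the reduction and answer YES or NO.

  start: add(add(add(S^4(Z), SZ), add(SZ, SZ)), add(add(Z, Z), add(SZ, Z)))
  →1  add(add(S(add(SSSZ, SZ)), add(SZ, SZ)), add(add(Z, Z), add(SZ, Z)))
  →2  add(S(add(add(SSSZ, SZ), add(SZ, SZ))), add(add(Z, Z), add(SZ, Z)))
  →3  S(add(add(add(SSSZ, SZ), add(SZ, SZ)), add(add(Z, Z), add(SZ, Z))))
  →4  S(add(add(S(add(SSZ, SZ)), add(SZ, SZ)), add(add(Z, Z), add(SZ, Z))))
  →5  S(add(S(add(add(SSZ, SZ), add(SZ, SZ))), add(add(Z, Z), add(SZ, Z))))
  →6  S(S(add(add(add(SSZ, SZ), add(SZ, SZ)), add(add(Z, Z), add(SZ, Z)))))
  →7  S(S(add(add(S(add(SZ, SZ)), add(SZ, SZ)), add(add(Z, Z), add(SZ, Z)))))
  →8  S(S(add(S(add(add(SZ, SZ), add(SZ, SZ))), add(add(Z, Z), add(SZ, Z)))))
  →9  S(S(S(add(add(add(SZ, SZ), add(SZ, SZ)), add(add(Z, Z), add(SZ, Z))))))
  →10  S(S(S(add(add(S(add(Z, SZ)), add(SZ, SZ)), add(add(Z, Z), add(SZ, Z))))))
  →11  S(S(S(add(S(add(add(Z, SZ), add(SZ, SZ))), add(add(Z, Z), add(SZ, Z))))))
  →12  S(S(S(S(add(add(add(Z, SZ), add(SZ, SZ)), add(add(Z, Z), add(SZ, Z)))))))
  →13  S(S(S(S(add(add(SZ, add(SZ, SZ)), add(add(Z, Z), add(SZ, Z)))))))
  →14  S(S(S(S(add(S(add(Z, add(SZ, SZ))), add(add(Z, Z), add(SZ, Z)))))))
  →15  S(S(S(S(S(add(add(Z, add(SZ, SZ)), add(add(Z, Z), add(SZ, Z))))))))
  →16  S(S(S(S(S(add(add(SZ, SZ), add(add(Z, Z), add(SZ, Z))))))))
  →17  S(S(S(S(S(add(S(add(Z, SZ)), add(add(Z, Z), add(SZ, Z))))))))
  →18  S(S(S(S(S(S(add(add(Z, SZ), add(add(Z, Z), add(SZ, Z)))))))))

Answer: NO — after 18 steps the term is S(S(S(S(S(S(add(add(Z, SZ), add(add(Z, Z), add(SZ, Z))))))))), not yet normal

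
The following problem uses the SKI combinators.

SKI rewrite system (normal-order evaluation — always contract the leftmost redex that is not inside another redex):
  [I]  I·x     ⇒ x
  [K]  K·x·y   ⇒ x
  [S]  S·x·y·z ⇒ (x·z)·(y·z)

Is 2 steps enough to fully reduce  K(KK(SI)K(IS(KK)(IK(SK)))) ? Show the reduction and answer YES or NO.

Answer: YES — reaches normal form KK in 2 ≤ 2 steps

Working:
  start: K(KK(SI)K(IS(KK)(IK(SK))))
  →1  K(KK(IS(KK)(IK(SK))))
  →2  KK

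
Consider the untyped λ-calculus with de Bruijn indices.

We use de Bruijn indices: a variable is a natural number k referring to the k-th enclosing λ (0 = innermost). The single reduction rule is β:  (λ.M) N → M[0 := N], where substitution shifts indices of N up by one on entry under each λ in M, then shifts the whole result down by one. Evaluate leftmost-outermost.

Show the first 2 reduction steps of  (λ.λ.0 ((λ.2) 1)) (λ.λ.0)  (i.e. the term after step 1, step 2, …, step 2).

  start: (λ.λ.0 ((λ.2) 1)) (λ.λ.0)
  →1  λ.0 ((λ.λ.λ.0) (λ.λ.0))
  →2  λ.0 (λ.λ.0)

Answer: after 2 steps: λ.0 (λ.λ.0)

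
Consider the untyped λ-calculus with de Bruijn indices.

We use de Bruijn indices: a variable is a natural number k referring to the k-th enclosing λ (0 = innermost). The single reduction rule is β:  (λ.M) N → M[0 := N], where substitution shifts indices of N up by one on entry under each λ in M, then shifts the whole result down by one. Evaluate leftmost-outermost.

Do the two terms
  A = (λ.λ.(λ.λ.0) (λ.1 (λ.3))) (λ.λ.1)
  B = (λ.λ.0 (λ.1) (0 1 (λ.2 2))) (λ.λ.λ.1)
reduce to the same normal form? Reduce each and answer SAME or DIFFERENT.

Answer: DIFFERENT — A ⇓ λ.λ.0, B ⇓ λ.0 (λ.1) (0 (λ.λ.λ.1) (λ.λ.λ.1))

Reduction:
Term A:
  start: (λ.λ.(λ.λ.0) (λ.1 (λ.3))) (λ.λ.1)
  [1] λ.(λ.λ.0) (λ.1 (λ.λ.λ.1))
  [2] λ.λ.0

Term B:
  start: (λ.λ.0 (λ.1) (0 1 (λ.2 2))) (λ.λ.λ.1)
  [1] λ.0 (λ.1) (0 (λ.λ.λ.1) (λ.(λ.λ.λ.1) (λ.λ.λ.1)))
  [2] λ.0 (λ.1) (0 (λ.λ.λ.1) (λ.λ.λ.1))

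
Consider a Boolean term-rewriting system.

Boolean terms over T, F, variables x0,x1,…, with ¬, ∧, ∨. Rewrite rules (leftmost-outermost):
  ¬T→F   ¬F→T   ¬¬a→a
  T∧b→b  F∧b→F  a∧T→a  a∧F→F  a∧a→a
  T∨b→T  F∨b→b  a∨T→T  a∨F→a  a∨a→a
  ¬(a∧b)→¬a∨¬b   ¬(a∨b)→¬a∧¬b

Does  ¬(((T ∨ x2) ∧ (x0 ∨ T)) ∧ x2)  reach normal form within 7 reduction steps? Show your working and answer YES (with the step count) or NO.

  start: ¬(((T ∨ x2) ∧ (x0 ∨ T)) ∧ x2)
  step 1: ¬((T ∨ x2) ∧ (x0 ∨ T)) ∨ ¬x2
  step 2: (¬(T ∨ x2) ∨ ¬(x0 ∨ T)) ∨ ¬x2
  step 3: ((¬T ∧ ¬x2) ∨ ¬(x0 ∨ T)) ∨ ¬x2
  step 4: ((F ∧ ¬x2) ∨ ¬(x0 ∨ T)) ∨ ¬x2
  step 5: (F ∨ ¬(x0 ∨ T)) ∨ ¬x2
  step 6: ¬(x0 ∨ T) ∨ ¬x2
  step 7: (¬x0 ∧ ¬T) ∨ ¬x2

Answer: NO — after 7 steps the term is (¬x0 ∧ ¬T) ∨ ¬x2, not yet normal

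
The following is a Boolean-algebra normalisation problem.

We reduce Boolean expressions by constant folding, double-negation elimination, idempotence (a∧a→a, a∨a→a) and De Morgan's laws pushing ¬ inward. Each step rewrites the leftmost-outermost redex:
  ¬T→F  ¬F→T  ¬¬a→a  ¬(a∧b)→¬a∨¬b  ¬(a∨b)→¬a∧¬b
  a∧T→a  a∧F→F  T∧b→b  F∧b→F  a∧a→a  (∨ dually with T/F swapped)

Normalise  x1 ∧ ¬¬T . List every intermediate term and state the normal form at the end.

  start: x1 ∧ ¬¬T
  step 1: x1 ∧ T
  step 2: x1

Answer: normal form = x1  (in 2 steps)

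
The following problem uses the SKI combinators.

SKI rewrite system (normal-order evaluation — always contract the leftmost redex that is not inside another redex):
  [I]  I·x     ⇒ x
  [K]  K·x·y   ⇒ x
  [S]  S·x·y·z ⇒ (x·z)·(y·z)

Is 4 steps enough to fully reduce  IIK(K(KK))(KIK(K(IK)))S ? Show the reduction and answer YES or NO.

  start: IIK(K(KK))(KIK(K(IK)))S
  step 1: IK(K(KK))(KIK(K(IK)))S
  step 2: K(K(KK))(KIK(K(IK)))S
  step 3: K(KK)S
  step 4: KK

Answer: YES — reaches normal form KK in 4 ≤ 4 steps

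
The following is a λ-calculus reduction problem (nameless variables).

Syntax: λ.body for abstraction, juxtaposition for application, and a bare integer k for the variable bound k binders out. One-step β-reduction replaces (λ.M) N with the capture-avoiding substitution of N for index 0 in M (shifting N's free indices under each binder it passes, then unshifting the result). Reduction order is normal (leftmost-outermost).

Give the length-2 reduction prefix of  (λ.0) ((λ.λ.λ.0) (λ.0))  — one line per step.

  start: (λ.0) ((λ.λ.λ.0) (λ.0))
  →1  (λ.λ.λ.0) (λ.0)
  →2  λ.λ.0

Answer: after 2 steps: λ.λ.0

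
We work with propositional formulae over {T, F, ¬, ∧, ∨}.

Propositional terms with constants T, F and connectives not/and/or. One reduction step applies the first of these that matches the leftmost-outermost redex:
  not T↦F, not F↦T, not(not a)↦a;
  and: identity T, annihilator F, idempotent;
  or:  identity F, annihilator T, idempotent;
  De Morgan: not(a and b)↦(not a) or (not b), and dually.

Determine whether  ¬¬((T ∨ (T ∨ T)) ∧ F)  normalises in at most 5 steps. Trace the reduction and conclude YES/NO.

  start: ¬¬((T ∨ (T ∨ T)) ∧ F)
  →1  (T ∨ (T ∨ T)) ∧ F
  →2  F

Answer: YES — reaches normal form F in 2 ≤ 5 steps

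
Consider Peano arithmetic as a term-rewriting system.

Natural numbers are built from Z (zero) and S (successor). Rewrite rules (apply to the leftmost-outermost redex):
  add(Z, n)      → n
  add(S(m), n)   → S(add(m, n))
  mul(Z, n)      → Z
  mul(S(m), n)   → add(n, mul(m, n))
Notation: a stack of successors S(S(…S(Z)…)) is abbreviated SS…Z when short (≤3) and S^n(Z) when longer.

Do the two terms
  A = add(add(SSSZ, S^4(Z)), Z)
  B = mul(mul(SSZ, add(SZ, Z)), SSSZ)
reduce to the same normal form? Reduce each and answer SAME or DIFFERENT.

Answer: DIFFERENT — A ⇓ S^7(Z), B ⇓ S^6(Z)

Derivation:
Term A:
  start: add(add(SSSZ, S^4(Z)), Z)
  step 1: add(S(add(SSZ, S^4(Z))), Z)
  step 2: S(add(add(SSZ, S^4(Z)), Z))
  step 3: S(add(S(add(SZ, S^4(Z))), Z))
  step 4: S(S(add(add(SZ, S^4(Z)), Z)))
  step 5: S(S(add(S(add(Z, S^4(Z))), Z)))
  step 6: S(S(S(add(add(Z, S^4(Z)), Z))))
  step 7: S(S(S(add(S^4(Z), Z))))
  step 8: S(S(S(S(add(SSSZ, Z)))))
  step 9: S(S(S(S(S(add(SSZ, Z))))))
  step 10: S(S(S(S(S(S(add(SZ, Z)))))))
  step 11: S(S(S(S(S(S(S(add(Z, Z))))))))
  step 12: S^7(Z)

Term B:
  start: mul(mul(SSZ, add(SZ, Z)), SSSZ)
  step 1: mul(add(add(SZ, Z), mul(SZ, add(SZ, Z))), SSSZ)
  step 2: mul(add(S(add(Z, Z)), mul(SZ, add(SZ, Z))), SSSZ)
  step 3: mul(S(add(add(Z, Z), mul(SZ, add(SZ, Z)))), SSSZ)
  step 4: add(SSSZ, mul(add(add(Z, Z), mul(SZ, add(SZ, Z))), SSSZ))
  step 5: S(add(SSZ, mul(add(add(Z, Z), mul(SZ, add(SZ, Z))), SSSZ)))
  step 6: S(S(add(SZ, mul(add(add(Z, Z), mul(SZ, add(SZ, Z))), SSSZ))))
  step 7: S(S(S(add(Z, mul(add(add(Z, Z), mul(SZ, add(SZ, Z))), SSSZ)))))
  step 8: S(S(S(mul(add(add(Z, Z), mul(SZ, add(SZ, Z))), SSSZ))))
  step 9: S(S(S(mul(add(Z, mul(SZ, add(SZ, Z))), SSSZ))))
  step 10: S(S(S(mul(mul(SZ, add(SZ, Z)), SSSZ))))
  step 11: S(S(S(mul(add(add(SZ, Z), mul(Z, add(SZ, Z))), SSSZ))))
  step 12: S(S(S(mul(add(S(add(Z, Z)), mul(Z, add(SZ, Z))), SSSZ))))
  step 13: S(S(S(mul(S(add(add(Z, Z), mul(Z, add(SZ, Z)))), SSSZ))))
  step 14: S(S(S(add(SSSZ, mul(add(add(Z, Z), mul(Z, add(SZ, Z))), SSSZ)))))
  step 15: S(S(S(S(add(SSZ, mul(add(add(Z, Z), mul(Z, add(SZ, Z))), SSSZ))))))
  step 16: S(S(S(S(S(add(SZ, mul(add(add(Z, Z), mul(Z, add(SZ, Z))), SSSZ)))))))
  step 17: S(S(S(S(S(S(add(Z, mul(add(add(Z, Z), mul(Z, add(SZ, Z))), SSSZ))))))))
  step 18: S(S(S(S(S(S(mul(add(add(Z, Z), mul(Z, add(SZ, Z))), SSSZ)))))))
  step 19: S(S(S(S(S(S(mul(add(Z, mul(Z, add(SZ, Z))), SSSZ)))))))
  step 20: S(S(S(S(S(S(mul(mul(Z, add(SZ, Z)), SSSZ)))))))
  step 21: S(S(S(S(S(S(mul(Z, SSSZ)))))))
  step 22: S^6(Z)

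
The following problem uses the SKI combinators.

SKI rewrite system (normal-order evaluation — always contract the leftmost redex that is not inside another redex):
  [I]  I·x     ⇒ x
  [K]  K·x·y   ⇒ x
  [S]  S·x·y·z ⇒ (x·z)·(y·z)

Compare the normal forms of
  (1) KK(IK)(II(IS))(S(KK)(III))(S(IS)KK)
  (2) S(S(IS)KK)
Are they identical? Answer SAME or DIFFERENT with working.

Term A:
  start: KK(IK)(II(IS))(S(KK)(III))(S(IS)KK)
  [1] K(II(IS))(S(KK)(III))(S(IS)KK)
  [2] II(IS)(S(IS)KK)
  [3] I(IS)(S(IS)KK)
  [4] IS(S(IS)KK)
  [5] S(S(IS)KK)
  [6] S(ISK(KK))
  [7] S(SK(KK))

Term B:
  start: S(S(IS)KK)
  [1] S(ISK(KK))
  [2] S(SK(KK))

Answer: SAME — A ⇓ S(SK(KK)), B ⇓ S(SK(KK))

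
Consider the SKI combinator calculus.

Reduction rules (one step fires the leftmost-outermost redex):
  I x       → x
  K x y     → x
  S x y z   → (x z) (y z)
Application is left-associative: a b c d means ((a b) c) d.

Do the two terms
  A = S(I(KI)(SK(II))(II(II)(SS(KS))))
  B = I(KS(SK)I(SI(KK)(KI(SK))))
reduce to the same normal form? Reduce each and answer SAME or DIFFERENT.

Answer: DIFFERENT — A ⇓ S(SS(KS)), B ⇓ SIK

Reduction:
Term A:
  start: S(I(KI)(SK(II))(II(II)(SS(KS))))
  →1  S(KI(SK(II))(II(II)(SS(KS))))
  →2  S(I(II(II)(SS(KS))))
  →3  S(II(II)(SS(KS)))
  →4  S(I(II)(SS(KS)))
  →5  S(II(SS(KS)))
  →6  S(I(SS(KS)))
  →7  S(SS(KS))

Term B:
  start: I(KS(SK)I(SI(KK)(KI(SK))))
  →1  KS(SK)I(SI(KK)(KI(SK)))
  →2  SI(SI(KK)(KI(SK)))
  →3  SI(I(KI(SK))(KK(KI(SK))))
  →4  SI(KI(SK)(KK(KI(SK))))
  →5  SI(I(KK(KI(SK))))
  →6  SI(KK(KI(SK)))
  →7  SIK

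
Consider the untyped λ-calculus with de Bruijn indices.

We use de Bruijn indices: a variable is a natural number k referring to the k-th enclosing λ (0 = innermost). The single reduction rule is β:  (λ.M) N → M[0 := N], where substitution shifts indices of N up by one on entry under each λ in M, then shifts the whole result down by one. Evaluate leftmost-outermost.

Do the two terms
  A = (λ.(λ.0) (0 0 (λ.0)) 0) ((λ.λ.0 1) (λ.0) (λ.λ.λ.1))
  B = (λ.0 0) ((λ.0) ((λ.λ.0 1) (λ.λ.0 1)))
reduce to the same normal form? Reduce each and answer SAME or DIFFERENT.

Answer: DIFFERENT — A ⇓ λ.λ.λ.1, B ⇓ λ.0 (λ.λ.0 1)

Working:
Term A:
  start: (λ.(λ.0) (0 0 (λ.0)) 0) ((λ.λ.0 1) (λ.0) (λ.λ.λ.1))
  step 1: (λ.0) ((λ.λ.0 1) (λ.0) (λ.λ.λ.1) ((λ.λ.0 1) (λ.0) (λ.λ.λ.1)) (λ.0)) ((λ.λ.0 1) (λ.0) (λ.λ.λ.1))
  step 2: (λ.λ.0 1) (λ.0) (λ.λ.λ.1) ((λ.λ.0 1) (λ.0) (λ.λ.λ.1)) (λ.0) ((λ.λ.0 1) (λ.0) (λ.λ.λ.1))
  step 3: (λ.0 (λ.0)) (λ.λ.λ.1) ((λ.λ.0 1) (λ.0) (λ.λ.λ.1)) (λ.0) ((λ.λ.0 1) (λ.0) (λ.λ.λ.1))
  step 4: (λ.λ.λ.1) (λ.0) ((λ.λ.0 1) (λ.0) (λ.λ.λ.1)) (λ.0) ((λ.λ.0 1) (λ.0) (λ.λ.λ.1))
  step 5: (λ.λ.1) ((λ.λ.0 1) (λ.0) (λ.λ.λ.1)) (λ.0) ((λ.λ.0 1) (λ.0) (λ.λ.λ.1))
  step 6: (λ.(λ.λ.0 1) (λ.0) (λ.λ.λ.1)) (λ.0) ((λ.λ.0 1) (λ.0) (λ.λ.λ.1))
  step 7: (λ.λ.0 1) (λ.0) (λ.λ.λ.1) ((λ.λ.0 1) (λ.0) (λ.λ.λ.1))
  step 8: (λ.0 (λ.0)) (λ.λ.λ.1) ((λ.λ.0 1) (λ.0) (λ.λ.λ.1))
  step 9: (λ.λ.λ.1) (λ.0) ((λ.λ.0 1) (λ.0) (λ.λ.λ.1))
  step 10: (λ.λ.1) ((λ.λ.0 1) (λ.0) (λ.λ.λ.1))
  step 11: λ.(λ.λ.0 1) (λ.0) (λ.λ.λ.1)
  step 12: λ.(λ.0 (λ.0)) (λ.λ.λ.1)
  step 13: λ.(λ.λ.λ.1) (λ.0)
  step 14: λ.λ.λ.1

Term B:
  start: (λ.0 0) ((λ.0) ((λ.λ.0 1) (λ.λ.0 1)))
  step 1: (λ.0) ((λ.λ.0 1) (λ.λ.0 1)) ((λ.0) ((λ.λ.0 1) (λ.λ.0 1)))
  step 2: (λ.λ.0 1) (λ.λ.0 1) ((λ.0) ((λ.λ.0 1) (λ.λ.0 1)))
  step 3: (λ.0 (λ.λ.0 1)) ((λ.0) ((λ.λ.0 1) (λ.λ.0 1)))
  step 4: (λ.0) ((λ.λ.0 1) (λ.λ.0 1)) (λ.λ.0 1)
  step 5: (λ.λ.0 1) (λ.λ.0 1) (λ.λ.0 1)
  step 6: (λ.0 (λ.λ.0 1)) (λ.λ.0 1)
  step 7: (λ.λ.0 1) (λ.λ.0 1)
  step 8: λ.0 (λ.λ.0 1)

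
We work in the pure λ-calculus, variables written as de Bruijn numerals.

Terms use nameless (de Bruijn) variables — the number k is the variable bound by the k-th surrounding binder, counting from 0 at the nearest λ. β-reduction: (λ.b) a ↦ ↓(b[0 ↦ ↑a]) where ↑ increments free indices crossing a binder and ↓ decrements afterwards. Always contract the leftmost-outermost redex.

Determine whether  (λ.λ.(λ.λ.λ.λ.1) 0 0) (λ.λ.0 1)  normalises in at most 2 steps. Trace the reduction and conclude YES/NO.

Answer: NO — after 2 steps the term is λ.(λ.λ.λ.1) 0, not yet normal

Reduction:
  start: (λ.λ.(λ.λ.λ.λ.1) 0 0) (λ.λ.0 1)
  step 1: λ.(λ.λ.λ.λ.1) 0 0
  step 2: λ.(λ.λ.λ.1) 0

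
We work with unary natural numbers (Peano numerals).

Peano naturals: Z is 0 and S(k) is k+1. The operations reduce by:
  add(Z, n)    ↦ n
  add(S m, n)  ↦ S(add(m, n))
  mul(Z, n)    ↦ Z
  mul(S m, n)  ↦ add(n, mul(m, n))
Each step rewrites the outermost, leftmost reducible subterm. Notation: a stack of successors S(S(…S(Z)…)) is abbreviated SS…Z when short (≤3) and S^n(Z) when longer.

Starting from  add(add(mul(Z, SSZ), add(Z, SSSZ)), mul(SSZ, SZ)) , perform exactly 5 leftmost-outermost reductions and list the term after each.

  start: add(add(mul(Z, SSZ), add(Z, SSSZ)), mul(SSZ, SZ))
  [1] add(add(Z, add(Z, SSSZ)), mul(SSZ, SZ))
  [2] add(add(Z, SSSZ), mul(SSZ, SZ))
  [3] add(SSSZ, mul(SSZ, SZ))
  [4] S(add(SSZ, mul(SSZ, SZ)))
  [5] S(S(add(SZ, mul(SSZ, SZ))))

Answer: after 5 steps: S(S(add(SZ, mul(SSZ, SZ))))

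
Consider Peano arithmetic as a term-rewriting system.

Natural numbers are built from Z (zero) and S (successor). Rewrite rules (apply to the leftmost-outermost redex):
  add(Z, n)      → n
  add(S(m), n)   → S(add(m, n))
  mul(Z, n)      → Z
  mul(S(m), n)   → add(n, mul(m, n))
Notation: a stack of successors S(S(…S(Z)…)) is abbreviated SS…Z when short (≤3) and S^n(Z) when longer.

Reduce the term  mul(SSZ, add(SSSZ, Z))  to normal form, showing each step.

Answer: normal form = S^6(Z)  (in 19 steps)

Working:
  start: mul(SSZ, add(SSSZ, Z))
  [1] add(add(SSSZ, Z), mul(SZ, add(SSSZ, Z)))
  [2] add(S(add(SSZ, Z)), mul(SZ, add(SSSZ, Z)))
  [3] S(add(add(SSZ, Z), mul(SZ, add(SSSZ, Z))))
  [4] S(add(S(add(SZ, Z)), mul(SZ, add(SSSZ, Z))))
  [5] S(S(add(add(SZ, Z), mul(SZ, add(SSSZ, Z)))))
  [6] S(S(add(S(add(Z, Z)), mul(SZ, add(SSSZ, Z)))))
  [7] S(S(S(add(add(Z, Z), mul(SZ, add(SSSZ, Z))))))
  [8] S(S(S(add(Z, mul(SZ, add(SSSZ, Z))))))
  [9] S(S(S(mul(SZ, add(SSSZ, Z)))))
  [10] S(S(S(add(add(SSSZ, Z), mul(Z, add(SSSZ, Z))))))
  [11] S(S(S(add(S(add(SSZ, Z)), mul(Z, add(SSSZ, Z))))))
  [12] S(S(S(S(add(add(SSZ, Z), mul(Z, add(SSSZ, Z)))))))
  [13] S(S(S(S(add(S(add(SZ, Z)), mul(Z, add(SSSZ, Z)))))))
  [14] S(S(S(S(S(add(add(SZ, Z), mul(Z, add(SSSZ, Z))))))))
  [15] S(S(S(S(S(add(S(add(Z, Z)), mul(Z, add(SSSZ, Z))))))))
  [16] S(S(S(S(S(S(add(add(Z, Z), mul(Z, add(SSSZ, Z)))))))))
  [17] S(S(S(S(S(S(add(Z, mul(Z, add(SSSZ, Z)))))))))
  [18] S(S(S(S(S(S(mul(Z, add(SSSZ, Z))))))))
  [19] S^6(Z)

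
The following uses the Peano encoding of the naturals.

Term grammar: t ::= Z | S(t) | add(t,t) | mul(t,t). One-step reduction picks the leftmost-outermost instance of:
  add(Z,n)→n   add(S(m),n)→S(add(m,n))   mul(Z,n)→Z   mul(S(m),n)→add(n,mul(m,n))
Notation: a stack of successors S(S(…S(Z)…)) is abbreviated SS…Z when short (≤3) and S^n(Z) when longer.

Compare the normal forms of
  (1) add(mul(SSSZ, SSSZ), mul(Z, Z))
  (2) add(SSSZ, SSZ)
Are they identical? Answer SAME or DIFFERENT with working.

Answer: DIFFERENT — A ⇓ S^9(Z), B ⇓ S^5(Z)

Derivation:
Term A:
  start: add(mul(SSSZ, SSSZ), mul(Z, Z))
  [1] add(add(SSSZ, mul(SSZ, SSSZ)), mul(Z, Z))
  [2] add(S(add(SSZ, mul(SSZ, SSSZ))), mul(Z, Z))
  [3] S(add(add(SSZ, mul(SSZ, SSSZ)), mul(Z, Z)))
  [4] S(add(S(add(SZ, mul(SSZ, SSSZ))), mul(Z, Z)))
  [5] S(S(add(add(SZ, mul(SSZ, SSSZ)), mul(Z, Z))))
  [6] S(S(add(S(add(Z, mul(SSZ, SSSZ))), mul(Z, Z))))
  [7] S(S(S(add(add(Z, mul(SSZ, SSSZ)), mul(Z, Z)))))
  [8] S(S(S(add(mul(SSZ, SSSZ), mul(Z, Z)))))
  [9] S(S(S(add(add(SSSZ, mul(SZ, SSSZ)), mul(Z, Z)))))
  [10] S(S(S(add(S(add(SSZ, mul(SZ, SSSZ))), mul(Z, Z)))))
  [11] S(S(S(S(add(add(SSZ, mul(SZ, SSSZ)), mul(Z, Z))))))
  [12] S(S(S(S(add(S(add(SZ, mul(SZ, SSSZ))), mul(Z, Z))))))
  [13] S(S(S(S(S(add(add(SZ, mul(SZ, SSSZ)), mul(Z, Z)))))))
  [14] S(S(S(S(S(add(S(add(Z, mul(SZ, SSSZ))), mul(Z, Z)))))))
  [15] S(S(S(S(S(S(add(add(Z, mul(SZ, SSSZ)), mul(Z, Z))))))))
  [16] S(S(S(S(S(S(add(mul(SZ, SSSZ), mul(Z, Z))))))))
  [17] S(S(S(S(S(S(add(add(SSSZ, mul(Z, SSSZ)), mul(Z, Z))))))))
  [18] S(S(S(S(S(S(add(S(add(SSZ, mul(Z, SSSZ))), mul(Z, Z))))))))
  [19] S(S(S(S(S(S(S(add(add(SSZ, mul(Z, SSSZ)), mul(Z, Z)))))))))
  [20] S(S(S(S(S(S(S(add(S(add(SZ, mul(Z, SSSZ))), mul(Z, Z)))))))))
  [21] S(S(S(S(S(S(S(S(add(add(SZ, mul(Z, SSSZ)), mul(Z, Z))))))))))
  [22] S(S(S(S(S(S(S(S(add(S(add(Z, mul(Z, SSSZ))), mul(Z, Z))))))))))
  [23] S(S(S(S(S(S(S(S(S(add(add(Z, mul(Z, SSSZ)), mul(Z, Z)))))))))))
  [24] S(S(S(S(S(S(S(S(S(add(mul(Z, SSSZ), mul(Z, Z)))))))))))
  [25] S(S(S(S(S(S(S(S(S(add(Z, mul(Z, Z)))))))))))
  [26] S(S(S(S(S(S(S(S(S(mul(Z, Z))))))))))
  [27] S^9(Z)

Term B:
  start: add(SSSZ, SSZ)
  [1] S(add(SSZ, SSZ))
  [2] S(S(add(SZ, SSZ)))
  [3] S(S(S(add(Z, SSZ))))
  [4] S^5(Z)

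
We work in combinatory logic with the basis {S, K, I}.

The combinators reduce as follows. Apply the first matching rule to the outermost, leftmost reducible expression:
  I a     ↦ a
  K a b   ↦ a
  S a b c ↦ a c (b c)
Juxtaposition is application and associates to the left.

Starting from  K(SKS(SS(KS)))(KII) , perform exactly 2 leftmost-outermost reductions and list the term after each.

  start: K(SKS(SS(KS)))(KII)
  step 1: SKS(SS(KS))
  step 2: K(SS(KS))(S(SS(KS)))

Answer: after 2 steps: K(SS(KS))(S(SS(KS)))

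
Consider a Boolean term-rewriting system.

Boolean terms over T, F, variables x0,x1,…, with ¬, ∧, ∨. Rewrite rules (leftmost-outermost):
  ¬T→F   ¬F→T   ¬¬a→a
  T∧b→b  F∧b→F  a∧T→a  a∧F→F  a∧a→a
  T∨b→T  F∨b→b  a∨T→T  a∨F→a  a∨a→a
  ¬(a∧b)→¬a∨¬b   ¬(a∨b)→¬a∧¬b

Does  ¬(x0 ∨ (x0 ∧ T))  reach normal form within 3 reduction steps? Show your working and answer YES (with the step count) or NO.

Answer: NO — after 3 steps the term is ¬x0 ∧ (¬x0 ∨ F), not yet normal

Working:
  start: ¬(x0 ∨ (x0 ∧ T))
  [1] ¬x0 ∧ ¬(x0 ∧ T)
  [2] ¬x0 ∧ (¬x0 ∨ ¬T)
  [3] ¬x0 ∧ (¬x0 ∨ F)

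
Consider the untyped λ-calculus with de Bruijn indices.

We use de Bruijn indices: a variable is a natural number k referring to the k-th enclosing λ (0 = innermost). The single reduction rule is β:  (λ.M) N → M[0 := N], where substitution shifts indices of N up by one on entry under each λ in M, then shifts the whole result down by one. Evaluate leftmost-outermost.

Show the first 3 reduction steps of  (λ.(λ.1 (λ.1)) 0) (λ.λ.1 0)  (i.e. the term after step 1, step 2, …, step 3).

Answer: after 3 steps: λ.(λ.λ.λ.1 0) 0

Reduction:
  start: (λ.(λ.1 (λ.1)) 0) (λ.λ.1 0)
  →1  (λ.(λ.λ.1 0) (λ.1)) (λ.λ.1 0)
  →2  (λ.λ.1 0) (λ.λ.λ.1 0)
  →3  λ.(λ.λ.λ.1 0) 0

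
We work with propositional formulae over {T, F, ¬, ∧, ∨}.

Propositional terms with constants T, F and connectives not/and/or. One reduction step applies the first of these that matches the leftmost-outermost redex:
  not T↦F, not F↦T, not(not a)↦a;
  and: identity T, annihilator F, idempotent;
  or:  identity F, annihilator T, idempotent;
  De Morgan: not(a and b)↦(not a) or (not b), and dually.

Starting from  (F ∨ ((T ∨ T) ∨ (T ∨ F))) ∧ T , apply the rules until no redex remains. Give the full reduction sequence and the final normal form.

  start: (F ∨ ((T ∨ T) ∨ (T ∨ F))) ∧ T
  [1] F ∨ ((T ∨ T) ∨ (T ∨ F))
  [2] (T ∨ T) ∨ (T ∨ F)
  [3] T ∨ (T ∨ F)
  [4] T

Answer: normal form = T  (in 4 steps)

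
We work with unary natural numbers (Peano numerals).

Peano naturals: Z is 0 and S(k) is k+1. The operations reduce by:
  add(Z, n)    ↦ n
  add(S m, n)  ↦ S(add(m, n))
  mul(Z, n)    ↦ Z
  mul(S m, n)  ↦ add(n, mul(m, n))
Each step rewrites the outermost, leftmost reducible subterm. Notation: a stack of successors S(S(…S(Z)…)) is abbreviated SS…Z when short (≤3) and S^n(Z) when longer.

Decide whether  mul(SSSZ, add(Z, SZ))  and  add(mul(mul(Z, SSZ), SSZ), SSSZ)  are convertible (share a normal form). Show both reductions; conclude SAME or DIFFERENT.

Answer: SAME — A ⇓ SSSZ, B ⇓ SSSZ

Working:
Term A:
  start: mul(SSSZ, add(Z, SZ))
  step 1: add(add(Z, SZ), mul(SSZ, add(Z, SZ)))
  step 2: add(SZ, mul(SSZ, add(Z, SZ)))
  step 3: S(add(Z, mul(SSZ, add(Z, SZ))))
  step 4: S(mul(SSZ, add(Z, SZ)))
  step 5: S(add(add(Z, SZ), mul(SZ, add(Z, SZ))))
  step 6: S(add(SZ, mul(SZ, add(Z, SZ))))
  step 7: S(S(add(Z, mul(SZ, add(Z, SZ)))))
  step 8: S(S(mul(SZ, add(Z, SZ))))
  step 9: S(S(add(add(Z, SZ), mul(Z, add(Z, SZ)))))
  step 10: S(S(add(SZ, mul(Z, add(Z, SZ)))))
  step 11: S(S(S(add(Z, mul(Z, add(Z, SZ))))))
  step 12: S(S(S(mul(Z, add(Z, SZ)))))
  step 13: SSSZ

Term B:
  start: add(mul(mul(Z, SSZ), SSZ), SSSZ)
  step 1: add(mul(Z, SSZ), SSSZ)
  step 2: add(Z, SSSZ)
  step 3: SSSZ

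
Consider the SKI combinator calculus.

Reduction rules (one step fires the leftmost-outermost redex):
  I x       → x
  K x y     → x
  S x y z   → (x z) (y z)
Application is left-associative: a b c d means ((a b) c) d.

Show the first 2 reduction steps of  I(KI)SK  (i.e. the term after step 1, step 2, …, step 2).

  start: I(KI)SK
  step 1: KISK
  step 2: IK

Answer: after 2 steps: IK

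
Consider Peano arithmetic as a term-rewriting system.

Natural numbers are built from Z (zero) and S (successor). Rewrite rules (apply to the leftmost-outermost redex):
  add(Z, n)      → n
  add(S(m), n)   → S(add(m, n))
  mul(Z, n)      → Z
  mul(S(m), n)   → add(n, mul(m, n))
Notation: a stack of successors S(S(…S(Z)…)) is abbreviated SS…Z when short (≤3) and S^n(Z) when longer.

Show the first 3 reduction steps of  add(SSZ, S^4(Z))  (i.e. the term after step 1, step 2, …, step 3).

Answer: after 3 steps: S^6(Z)

Reduction:
  start: add(SSZ, S^4(Z))
  step 1: S(add(SZ, S^4(Z)))
  step 2: S(S(add(Z, S^4(Z))))
  step 3: S^6(Z)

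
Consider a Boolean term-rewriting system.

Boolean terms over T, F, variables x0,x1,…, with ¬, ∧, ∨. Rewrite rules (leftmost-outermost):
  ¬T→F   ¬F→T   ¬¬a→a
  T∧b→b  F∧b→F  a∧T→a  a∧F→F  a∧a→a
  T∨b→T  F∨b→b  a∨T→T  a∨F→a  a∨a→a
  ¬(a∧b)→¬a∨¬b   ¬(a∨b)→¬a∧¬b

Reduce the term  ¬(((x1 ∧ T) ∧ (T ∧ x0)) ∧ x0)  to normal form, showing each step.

Answer: normal form = (¬x1 ∨ ¬x0) ∨ ¬x0  (in 8 steps)

Working:
  start: ¬(((x1 ∧ T) ∧ (T ∧ x0)) ∧ x0)
  [1] ¬((x1 ∧ T) ∧ (T ∧ x0)) ∨ ¬x0
  [2] (¬(x1 ∧ T) ∨ ¬(T ∧ x0)) ∨ ¬x0
  [3] ((¬x1 ∨ ¬T) ∨ ¬(T ∧ x0)) ∨ ¬x0
  [4] ((¬x1 ∨ F) ∨ ¬(T ∧ x0)) ∨ ¬x0
  [5] (¬x1 ∨ ¬(T ∧ x0)) ∨ ¬x0
  [6] (¬x1 ∨ (¬T ∨ ¬x0)) ∨ ¬x0
  [7] (¬x1 ∨ (F ∨ ¬x0)) ∨ ¬x0
  [8] (¬x1 ∨ ¬x0) ∨ ¬x0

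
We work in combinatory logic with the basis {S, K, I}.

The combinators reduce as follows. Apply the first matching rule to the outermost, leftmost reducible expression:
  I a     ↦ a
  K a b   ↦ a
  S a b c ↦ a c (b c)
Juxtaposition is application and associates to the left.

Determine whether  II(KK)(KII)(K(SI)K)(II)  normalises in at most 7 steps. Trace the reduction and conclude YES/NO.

Answer: YES — reaches normal form SI in 5 ≤ 7 steps

Working:
  start: II(KK)(KII)(K(SI)K)(II)
  [1] I(KK)(KII)(K(SI)K)(II)
  [2] KK(KII)(K(SI)K)(II)
  [3] K(K(SI)K)(II)
  [4] K(SI)K
  [5] SI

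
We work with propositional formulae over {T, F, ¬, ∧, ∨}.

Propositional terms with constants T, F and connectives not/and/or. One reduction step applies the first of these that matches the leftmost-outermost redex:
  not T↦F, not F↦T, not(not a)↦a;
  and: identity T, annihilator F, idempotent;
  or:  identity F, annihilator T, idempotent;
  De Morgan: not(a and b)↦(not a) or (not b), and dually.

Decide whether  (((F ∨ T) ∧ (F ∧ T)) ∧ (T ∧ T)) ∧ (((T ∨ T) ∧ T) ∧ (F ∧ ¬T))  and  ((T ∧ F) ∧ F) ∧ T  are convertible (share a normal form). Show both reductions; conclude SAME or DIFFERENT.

Answer: SAME — A ⇓ F, B ⇓ F

Working:
Term A:
  start: (((F ∨ T) ∧ (F ∧ T)) ∧ (T ∧ T)) ∧ (((T ∨ T) ∧ T) ∧ (F ∧ ¬T))
  [1] ((T ∧ (F ∧ T)) ∧ (T ∧ T)) ∧ (((T ∨ T) ∧ T) ∧ (F ∧ ¬T))
  [2] ((F ∧ T) ∧ (T ∧ T)) ∧ (((T ∨ T) ∧ T) ∧ (F ∧ ¬T))
  [3] (F ∧ (T ∧ T)) ∧ (((T ∨ T) ∧ T) ∧ (F ∧ ¬T))
  [4] F ∧ (((T ∨ T) ∧ T) ∧ (F ∧ ¬T))
  [5] F

Term B:
  start: ((T ∧ F) ∧ F) ∧ T
  [1] (T ∧ F) ∧ F
  [2] F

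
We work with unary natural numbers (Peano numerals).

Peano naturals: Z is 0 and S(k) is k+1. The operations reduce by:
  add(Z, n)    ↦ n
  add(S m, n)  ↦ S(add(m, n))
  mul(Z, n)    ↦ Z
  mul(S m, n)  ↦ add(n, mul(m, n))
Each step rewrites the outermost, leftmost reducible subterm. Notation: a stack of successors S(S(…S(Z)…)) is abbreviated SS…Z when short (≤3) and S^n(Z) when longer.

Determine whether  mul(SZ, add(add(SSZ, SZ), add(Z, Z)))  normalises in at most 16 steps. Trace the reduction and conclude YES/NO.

Answer: YES — reaches normal form SSSZ in 14 ≤ 16 steps

Reduction:
  start: mul(SZ, add(add(SSZ, SZ), add(Z, Z)))
  →1  add(add(add(SSZ, SZ), add(Z, Z)), mul(Z, add(add(SSZ, SZ), add(Z, Z))))
  →2  add(add(S(add(SZ, SZ)), add(Z, Z)), mul(Z, add(add(SSZ, SZ), add(Z, Z))))
  →3  add(S(add(add(SZ, SZ), add(Z, Z))), mul(Z, add(add(SSZ, SZ), add(Z, Z))))
  →4  S(add(add(add(SZ, SZ), add(Z, Z)), mul(Z, add(add(SSZ, SZ), add(Z, Z)))))
  →5  S(add(add(S(add(Z, SZ)), add(Z, Z)), mul(Z, add(add(SSZ, SZ), add(Z, Z)))))
  →6  S(add(S(add(add(Z, SZ), add(Z, Z))), mul(Z, add(add(SSZ, SZ), add(Z, Z)))))
  →7  S(S(add(add(add(Z, SZ), add(Z, Z)), mul(Z, add(add(SSZ, SZ), add(Z, Z))))))
  →8  S(S(add(add(SZ, add(Z, Z)), mul(Z, add(add(SSZ, SZ), add(Z, Z))))))
  →9  S(S(add(S(add(Z, add(Z, Z))), mul(Z, add(add(SSZ, SZ), add(Z, Z))))))
  →10  S(S(S(add(add(Z, add(Z, Z)), mul(Z, add(add(SSZ, SZ), add(Z, Z)))))))
  →11  S(S(S(add(add(Z, Z), mul(Z, add(add(SSZ, SZ), add(Z, Z)))))))
  →12  S(S(S(add(Z, mul(Z, add(add(SSZ, SZ), add(Z, Z)))))))
  →13  S(S(S(mul(Z, add(add(SSZ, SZ), add(Z, Z))))))
  →14  SSSZ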